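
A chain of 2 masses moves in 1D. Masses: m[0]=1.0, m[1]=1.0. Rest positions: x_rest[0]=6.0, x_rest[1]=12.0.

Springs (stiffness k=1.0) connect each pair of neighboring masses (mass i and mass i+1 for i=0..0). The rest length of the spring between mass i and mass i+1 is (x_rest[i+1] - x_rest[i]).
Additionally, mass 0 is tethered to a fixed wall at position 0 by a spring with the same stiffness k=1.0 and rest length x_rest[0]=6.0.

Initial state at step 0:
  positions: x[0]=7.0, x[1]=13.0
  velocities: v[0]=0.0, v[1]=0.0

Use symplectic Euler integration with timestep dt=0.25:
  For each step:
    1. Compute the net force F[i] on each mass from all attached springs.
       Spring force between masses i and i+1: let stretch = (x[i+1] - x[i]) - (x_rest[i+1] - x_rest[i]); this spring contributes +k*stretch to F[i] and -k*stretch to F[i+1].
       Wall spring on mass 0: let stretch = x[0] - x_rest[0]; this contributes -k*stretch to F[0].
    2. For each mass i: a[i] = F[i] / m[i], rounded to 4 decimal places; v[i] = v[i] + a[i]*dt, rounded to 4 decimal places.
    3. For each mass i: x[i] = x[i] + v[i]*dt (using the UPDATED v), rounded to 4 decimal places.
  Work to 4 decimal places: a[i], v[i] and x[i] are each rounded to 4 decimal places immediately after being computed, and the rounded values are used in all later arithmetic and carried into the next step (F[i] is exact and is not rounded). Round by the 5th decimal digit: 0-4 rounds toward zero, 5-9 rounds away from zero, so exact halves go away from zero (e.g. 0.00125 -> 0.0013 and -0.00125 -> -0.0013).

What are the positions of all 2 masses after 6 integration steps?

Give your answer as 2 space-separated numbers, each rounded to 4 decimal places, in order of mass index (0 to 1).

Answer: 6.1404 12.7828

Derivation:
Step 0: x=[7.0000 13.0000] v=[0.0000 0.0000]
Step 1: x=[6.9375 13.0000] v=[-0.2500 0.0000]
Step 2: x=[6.8203 12.9961] v=[-0.4688 -0.0156]
Step 3: x=[6.6628 12.9812] v=[-0.6299 -0.0596]
Step 4: x=[6.4838 12.9464] v=[-0.7160 -0.1392]
Step 5: x=[6.3035 12.8827] v=[-0.7213 -0.2549]
Step 6: x=[6.1404 12.7828] v=[-0.6524 -0.3997]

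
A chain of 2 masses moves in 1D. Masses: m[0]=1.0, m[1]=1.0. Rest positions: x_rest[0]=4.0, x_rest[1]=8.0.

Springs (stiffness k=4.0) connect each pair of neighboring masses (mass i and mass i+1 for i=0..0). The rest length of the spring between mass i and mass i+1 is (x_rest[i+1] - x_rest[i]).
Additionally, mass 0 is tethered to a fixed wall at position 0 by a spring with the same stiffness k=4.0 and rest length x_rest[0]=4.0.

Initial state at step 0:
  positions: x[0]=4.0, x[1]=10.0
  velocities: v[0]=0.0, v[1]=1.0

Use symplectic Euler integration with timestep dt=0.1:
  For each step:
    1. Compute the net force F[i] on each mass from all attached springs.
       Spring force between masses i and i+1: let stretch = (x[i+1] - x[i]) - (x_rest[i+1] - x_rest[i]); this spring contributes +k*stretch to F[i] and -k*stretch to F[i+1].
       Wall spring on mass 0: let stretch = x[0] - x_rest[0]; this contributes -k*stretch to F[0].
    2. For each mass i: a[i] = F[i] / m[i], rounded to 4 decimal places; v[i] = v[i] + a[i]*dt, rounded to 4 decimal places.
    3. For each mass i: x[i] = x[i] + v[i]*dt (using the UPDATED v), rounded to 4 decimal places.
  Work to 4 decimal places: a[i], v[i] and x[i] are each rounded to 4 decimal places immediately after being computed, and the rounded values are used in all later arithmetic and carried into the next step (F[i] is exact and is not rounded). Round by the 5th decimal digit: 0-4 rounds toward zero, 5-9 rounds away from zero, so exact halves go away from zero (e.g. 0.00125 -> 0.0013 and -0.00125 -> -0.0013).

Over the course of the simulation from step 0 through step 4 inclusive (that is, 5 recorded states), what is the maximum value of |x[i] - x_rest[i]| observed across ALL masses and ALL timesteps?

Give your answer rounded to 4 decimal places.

Answer: 2.0200

Derivation:
Step 0: x=[4.0000 10.0000] v=[0.0000 1.0000]
Step 1: x=[4.0800 10.0200] v=[0.8000 0.2000]
Step 2: x=[4.2344 9.9624] v=[1.5440 -0.5760]
Step 3: x=[4.4485 9.8357] v=[2.1414 -1.2672]
Step 4: x=[4.7002 9.6535] v=[2.5169 -1.8221]
Max displacement = 2.0200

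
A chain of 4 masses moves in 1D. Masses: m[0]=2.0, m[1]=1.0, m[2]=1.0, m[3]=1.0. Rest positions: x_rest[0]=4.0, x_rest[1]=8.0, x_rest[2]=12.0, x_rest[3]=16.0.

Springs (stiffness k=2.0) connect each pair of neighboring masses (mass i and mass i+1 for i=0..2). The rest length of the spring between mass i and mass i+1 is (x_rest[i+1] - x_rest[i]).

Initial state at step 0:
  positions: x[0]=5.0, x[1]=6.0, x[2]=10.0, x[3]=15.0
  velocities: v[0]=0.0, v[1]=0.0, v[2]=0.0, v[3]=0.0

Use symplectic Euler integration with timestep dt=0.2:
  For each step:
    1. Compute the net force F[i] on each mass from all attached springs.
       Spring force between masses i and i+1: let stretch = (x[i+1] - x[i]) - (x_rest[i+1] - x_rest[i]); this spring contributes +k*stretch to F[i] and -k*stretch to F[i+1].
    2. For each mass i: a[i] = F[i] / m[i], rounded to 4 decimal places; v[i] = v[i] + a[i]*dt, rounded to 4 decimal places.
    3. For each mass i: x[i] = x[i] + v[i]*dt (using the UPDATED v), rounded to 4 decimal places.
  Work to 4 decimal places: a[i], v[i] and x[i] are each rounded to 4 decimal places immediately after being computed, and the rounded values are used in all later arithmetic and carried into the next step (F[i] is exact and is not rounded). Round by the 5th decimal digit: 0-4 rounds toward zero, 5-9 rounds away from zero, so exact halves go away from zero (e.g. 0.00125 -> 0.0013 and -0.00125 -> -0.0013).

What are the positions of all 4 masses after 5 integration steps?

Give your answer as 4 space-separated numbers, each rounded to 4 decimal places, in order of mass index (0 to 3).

Answer: 3.6449 8.3484 11.1434 14.2186

Derivation:
Step 0: x=[5.0000 6.0000 10.0000 15.0000] v=[0.0000 0.0000 0.0000 0.0000]
Step 1: x=[4.8800 6.2400 10.0800 14.9200] v=[-0.6000 1.2000 0.4000 -0.4000]
Step 2: x=[4.6544 6.6784 10.2400 14.7728] v=[-1.1280 2.1920 0.8000 -0.7360]
Step 3: x=[4.3498 7.2398 10.4777 14.5830] v=[-1.5232 2.8070 1.1885 -0.9491]
Step 4: x=[4.0008 7.8290 10.7848 14.3848] v=[-1.7452 2.9462 1.5355 -0.9912]
Step 5: x=[3.6449 8.3484 11.1434 14.2186] v=[-1.7796 2.5972 1.7932 -0.8312]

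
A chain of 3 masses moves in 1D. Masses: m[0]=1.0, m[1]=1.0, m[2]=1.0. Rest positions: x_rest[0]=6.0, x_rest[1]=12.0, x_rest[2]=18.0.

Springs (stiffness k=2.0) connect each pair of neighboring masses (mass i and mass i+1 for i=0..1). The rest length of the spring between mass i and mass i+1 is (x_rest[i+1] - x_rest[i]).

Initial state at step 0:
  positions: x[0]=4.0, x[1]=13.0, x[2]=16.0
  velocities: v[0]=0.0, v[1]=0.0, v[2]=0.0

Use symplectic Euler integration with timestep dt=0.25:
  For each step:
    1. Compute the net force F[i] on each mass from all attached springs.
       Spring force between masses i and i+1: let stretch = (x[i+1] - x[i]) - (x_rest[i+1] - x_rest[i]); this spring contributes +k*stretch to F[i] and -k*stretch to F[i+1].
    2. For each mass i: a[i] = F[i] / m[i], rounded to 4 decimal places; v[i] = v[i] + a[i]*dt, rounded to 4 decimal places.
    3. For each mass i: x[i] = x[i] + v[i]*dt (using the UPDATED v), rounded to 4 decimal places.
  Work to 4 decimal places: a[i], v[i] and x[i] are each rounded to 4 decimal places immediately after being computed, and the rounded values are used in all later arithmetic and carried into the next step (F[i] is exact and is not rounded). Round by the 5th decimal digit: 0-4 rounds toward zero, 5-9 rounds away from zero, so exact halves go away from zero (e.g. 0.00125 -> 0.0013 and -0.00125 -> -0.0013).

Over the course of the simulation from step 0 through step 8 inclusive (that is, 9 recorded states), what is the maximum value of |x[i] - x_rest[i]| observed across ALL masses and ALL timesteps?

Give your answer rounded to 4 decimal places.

Step 0: x=[4.0000 13.0000 16.0000] v=[0.0000 0.0000 0.0000]
Step 1: x=[4.3750 12.2500 16.3750] v=[1.5000 -3.0000 1.5000]
Step 2: x=[4.9844 11.0313 16.9844] v=[2.4375 -4.8750 2.4375]
Step 3: x=[5.5997 9.8008 17.5997] v=[2.4610 -4.9219 2.4610]
Step 4: x=[5.9901 9.0201 17.9901] v=[1.5616 -3.1230 1.5616]
Step 5: x=[6.0093 8.9819 18.0093] v=[0.0766 -0.1530 0.0766]
Step 6: x=[5.6500 9.7005 17.6500] v=[-1.4371 2.8744 -1.4371]
Step 7: x=[5.0470 10.9065 17.0470] v=[-2.4119 4.8239 -2.4119]
Step 8: x=[4.4265 12.1476 16.4265] v=[-2.4822 4.9644 -2.4822]
Max displacement = 3.0181

Answer: 3.0181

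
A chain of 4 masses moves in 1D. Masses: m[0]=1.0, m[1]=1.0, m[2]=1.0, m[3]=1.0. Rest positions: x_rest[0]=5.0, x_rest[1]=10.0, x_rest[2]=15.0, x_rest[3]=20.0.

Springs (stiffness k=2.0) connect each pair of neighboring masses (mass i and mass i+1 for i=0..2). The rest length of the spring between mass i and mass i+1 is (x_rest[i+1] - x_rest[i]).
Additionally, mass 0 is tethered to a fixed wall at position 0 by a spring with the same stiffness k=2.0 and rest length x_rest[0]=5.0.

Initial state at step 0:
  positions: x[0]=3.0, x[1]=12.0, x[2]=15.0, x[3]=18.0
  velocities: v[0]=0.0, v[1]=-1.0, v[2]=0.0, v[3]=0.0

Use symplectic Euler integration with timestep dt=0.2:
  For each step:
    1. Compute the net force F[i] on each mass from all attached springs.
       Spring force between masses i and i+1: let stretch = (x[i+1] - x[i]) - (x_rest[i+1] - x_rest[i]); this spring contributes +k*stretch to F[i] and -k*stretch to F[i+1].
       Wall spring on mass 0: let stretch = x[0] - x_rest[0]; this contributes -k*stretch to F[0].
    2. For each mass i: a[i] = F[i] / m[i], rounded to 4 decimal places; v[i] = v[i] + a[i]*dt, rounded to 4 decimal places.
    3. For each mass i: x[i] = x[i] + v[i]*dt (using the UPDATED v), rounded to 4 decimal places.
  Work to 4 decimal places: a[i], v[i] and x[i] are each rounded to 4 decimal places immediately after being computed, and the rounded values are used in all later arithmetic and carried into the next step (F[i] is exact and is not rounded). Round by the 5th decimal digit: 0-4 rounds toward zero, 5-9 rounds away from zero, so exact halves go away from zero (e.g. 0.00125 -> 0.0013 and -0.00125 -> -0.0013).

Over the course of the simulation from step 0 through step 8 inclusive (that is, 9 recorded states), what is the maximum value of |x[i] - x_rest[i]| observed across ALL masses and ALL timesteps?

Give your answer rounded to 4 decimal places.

Step 0: x=[3.0000 12.0000 15.0000 18.0000] v=[0.0000 -1.0000 0.0000 0.0000]
Step 1: x=[3.4800 11.3200 15.0000 18.1600] v=[2.4000 -3.4000 0.0000 0.8000]
Step 2: x=[4.3088 10.3072 14.9584 18.4672] v=[4.1440 -5.0640 -0.2080 1.5360]
Step 3: x=[5.2728 9.1866 14.8254 18.8937] v=[4.8198 -5.6029 -0.6650 2.1325]
Step 4: x=[6.1280 8.2040 14.5668 19.3947] v=[4.2762 -4.9129 -1.2932 2.5052]
Step 5: x=[6.6591 7.5644 14.1854 19.9095] v=[2.6554 -3.1982 -1.9072 2.5740]
Step 6: x=[6.7299 7.3820 13.7322 20.3664] v=[0.3539 -0.9119 -2.2660 2.2844]
Step 7: x=[6.3145 7.6555 13.3017 20.6925] v=[-2.0772 1.3673 -2.1524 1.6307]
Step 8: x=[5.5012 8.2734 13.0108 20.8274] v=[-4.0666 3.0894 -1.4546 0.6744]
Max displacement = 2.6180

Answer: 2.6180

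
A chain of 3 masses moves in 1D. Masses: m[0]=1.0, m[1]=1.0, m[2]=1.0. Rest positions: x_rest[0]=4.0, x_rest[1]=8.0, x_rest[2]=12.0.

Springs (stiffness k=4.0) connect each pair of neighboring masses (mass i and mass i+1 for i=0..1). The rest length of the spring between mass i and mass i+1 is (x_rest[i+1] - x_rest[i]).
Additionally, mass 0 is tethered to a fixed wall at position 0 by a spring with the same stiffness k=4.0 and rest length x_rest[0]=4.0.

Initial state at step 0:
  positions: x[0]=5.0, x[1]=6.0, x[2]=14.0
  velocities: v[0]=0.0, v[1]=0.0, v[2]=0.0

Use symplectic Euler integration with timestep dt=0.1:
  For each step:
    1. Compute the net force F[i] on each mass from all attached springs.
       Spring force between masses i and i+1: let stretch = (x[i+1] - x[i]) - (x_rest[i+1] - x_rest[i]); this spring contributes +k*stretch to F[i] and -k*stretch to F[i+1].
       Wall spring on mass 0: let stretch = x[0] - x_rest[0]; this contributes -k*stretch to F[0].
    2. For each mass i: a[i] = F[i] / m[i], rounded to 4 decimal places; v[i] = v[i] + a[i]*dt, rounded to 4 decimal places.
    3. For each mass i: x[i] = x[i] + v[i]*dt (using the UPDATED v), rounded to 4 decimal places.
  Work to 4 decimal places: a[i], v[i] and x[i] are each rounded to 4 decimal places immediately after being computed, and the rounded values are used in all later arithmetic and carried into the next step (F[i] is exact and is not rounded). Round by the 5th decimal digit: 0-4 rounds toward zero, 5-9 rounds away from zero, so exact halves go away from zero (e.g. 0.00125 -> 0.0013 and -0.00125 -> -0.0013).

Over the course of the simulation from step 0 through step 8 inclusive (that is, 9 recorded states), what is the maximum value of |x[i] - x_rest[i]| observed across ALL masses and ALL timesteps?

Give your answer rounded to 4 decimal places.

Answer: 2.4930

Derivation:
Step 0: x=[5.0000 6.0000 14.0000] v=[0.0000 0.0000 0.0000]
Step 1: x=[4.8400 6.2800 13.8400] v=[-1.6000 2.8000 -1.6000]
Step 2: x=[4.5440 6.8048 13.5376] v=[-2.9600 5.2480 -3.0240]
Step 3: x=[4.1567 7.5085 13.1259] v=[-3.8733 7.0368 -4.1171]
Step 4: x=[3.7372 8.3028 12.6495] v=[-4.1953 7.9430 -4.7641]
Step 5: x=[3.3508 9.0883 12.1592] v=[-3.8639 7.8554 -4.9028]
Step 6: x=[3.0599 9.7672 11.7061] v=[-2.9092 6.7888 -4.5312]
Step 7: x=[2.9149 10.2553 11.3354] v=[-1.4502 4.8814 -3.7068]
Step 8: x=[2.9469 10.4930 11.0815] v=[0.3200 2.3773 -2.5388]
Max displacement = 2.4930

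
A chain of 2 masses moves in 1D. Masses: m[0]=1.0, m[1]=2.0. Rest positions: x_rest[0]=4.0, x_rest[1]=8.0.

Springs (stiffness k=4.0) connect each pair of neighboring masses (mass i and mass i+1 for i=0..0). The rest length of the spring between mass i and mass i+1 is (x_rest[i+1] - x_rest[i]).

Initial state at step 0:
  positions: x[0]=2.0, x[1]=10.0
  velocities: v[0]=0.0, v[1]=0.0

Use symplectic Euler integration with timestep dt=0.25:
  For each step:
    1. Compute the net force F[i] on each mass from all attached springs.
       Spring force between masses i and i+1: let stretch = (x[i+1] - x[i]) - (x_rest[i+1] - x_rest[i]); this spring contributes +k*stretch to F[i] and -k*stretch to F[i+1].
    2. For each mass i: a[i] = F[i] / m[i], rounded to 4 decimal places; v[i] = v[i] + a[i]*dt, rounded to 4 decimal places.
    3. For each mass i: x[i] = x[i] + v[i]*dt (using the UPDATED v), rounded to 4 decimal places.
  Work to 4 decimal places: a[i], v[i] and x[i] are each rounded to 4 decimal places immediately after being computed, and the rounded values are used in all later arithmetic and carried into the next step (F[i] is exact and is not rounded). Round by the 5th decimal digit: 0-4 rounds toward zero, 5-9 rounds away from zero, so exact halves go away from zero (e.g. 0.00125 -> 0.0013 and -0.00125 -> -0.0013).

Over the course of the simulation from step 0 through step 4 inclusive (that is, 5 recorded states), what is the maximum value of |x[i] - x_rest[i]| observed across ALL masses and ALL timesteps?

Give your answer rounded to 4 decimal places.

Step 0: x=[2.0000 10.0000] v=[0.0000 0.0000]
Step 1: x=[3.0000 9.5000] v=[4.0000 -2.0000]
Step 2: x=[4.6250 8.6875] v=[6.5000 -3.2500]
Step 3: x=[6.2656 7.8672] v=[6.5625 -3.2813]
Step 4: x=[7.3066 7.3467] v=[4.1641 -2.0821]
Max displacement = 3.3066

Answer: 3.3066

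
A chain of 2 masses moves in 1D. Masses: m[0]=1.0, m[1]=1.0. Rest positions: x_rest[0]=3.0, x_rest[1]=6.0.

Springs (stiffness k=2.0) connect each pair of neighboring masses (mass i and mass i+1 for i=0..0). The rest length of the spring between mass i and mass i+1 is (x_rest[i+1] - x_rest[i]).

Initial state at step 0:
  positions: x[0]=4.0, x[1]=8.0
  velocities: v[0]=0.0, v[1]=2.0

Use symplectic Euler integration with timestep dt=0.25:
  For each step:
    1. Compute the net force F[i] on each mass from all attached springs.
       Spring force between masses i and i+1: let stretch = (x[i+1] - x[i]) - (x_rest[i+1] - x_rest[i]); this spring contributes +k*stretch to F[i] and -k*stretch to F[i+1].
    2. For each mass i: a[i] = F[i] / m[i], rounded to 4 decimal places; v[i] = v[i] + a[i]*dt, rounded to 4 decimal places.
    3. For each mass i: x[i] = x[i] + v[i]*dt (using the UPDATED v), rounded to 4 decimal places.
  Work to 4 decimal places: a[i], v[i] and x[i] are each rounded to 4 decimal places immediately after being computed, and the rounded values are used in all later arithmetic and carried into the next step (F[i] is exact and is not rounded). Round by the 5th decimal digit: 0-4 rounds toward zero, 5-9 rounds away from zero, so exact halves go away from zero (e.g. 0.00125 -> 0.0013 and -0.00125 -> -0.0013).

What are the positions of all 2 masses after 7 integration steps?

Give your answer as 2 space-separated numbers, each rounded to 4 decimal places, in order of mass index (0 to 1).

Step 0: x=[4.0000 8.0000] v=[0.0000 2.0000]
Step 1: x=[4.1250 8.3750] v=[0.5000 1.5000]
Step 2: x=[4.4063 8.5938] v=[1.1250 0.8750]
Step 3: x=[4.8360 8.6641] v=[1.7188 0.2813]
Step 4: x=[5.3692 8.6309] v=[2.1329 -0.1328]
Step 5: x=[5.9352 8.5650] v=[2.2638 -0.2637]
Step 6: x=[6.4549 8.5454] v=[2.0787 -0.0786]
Step 7: x=[6.8609 8.6395] v=[1.6240 0.3762]

Answer: 6.8609 8.6395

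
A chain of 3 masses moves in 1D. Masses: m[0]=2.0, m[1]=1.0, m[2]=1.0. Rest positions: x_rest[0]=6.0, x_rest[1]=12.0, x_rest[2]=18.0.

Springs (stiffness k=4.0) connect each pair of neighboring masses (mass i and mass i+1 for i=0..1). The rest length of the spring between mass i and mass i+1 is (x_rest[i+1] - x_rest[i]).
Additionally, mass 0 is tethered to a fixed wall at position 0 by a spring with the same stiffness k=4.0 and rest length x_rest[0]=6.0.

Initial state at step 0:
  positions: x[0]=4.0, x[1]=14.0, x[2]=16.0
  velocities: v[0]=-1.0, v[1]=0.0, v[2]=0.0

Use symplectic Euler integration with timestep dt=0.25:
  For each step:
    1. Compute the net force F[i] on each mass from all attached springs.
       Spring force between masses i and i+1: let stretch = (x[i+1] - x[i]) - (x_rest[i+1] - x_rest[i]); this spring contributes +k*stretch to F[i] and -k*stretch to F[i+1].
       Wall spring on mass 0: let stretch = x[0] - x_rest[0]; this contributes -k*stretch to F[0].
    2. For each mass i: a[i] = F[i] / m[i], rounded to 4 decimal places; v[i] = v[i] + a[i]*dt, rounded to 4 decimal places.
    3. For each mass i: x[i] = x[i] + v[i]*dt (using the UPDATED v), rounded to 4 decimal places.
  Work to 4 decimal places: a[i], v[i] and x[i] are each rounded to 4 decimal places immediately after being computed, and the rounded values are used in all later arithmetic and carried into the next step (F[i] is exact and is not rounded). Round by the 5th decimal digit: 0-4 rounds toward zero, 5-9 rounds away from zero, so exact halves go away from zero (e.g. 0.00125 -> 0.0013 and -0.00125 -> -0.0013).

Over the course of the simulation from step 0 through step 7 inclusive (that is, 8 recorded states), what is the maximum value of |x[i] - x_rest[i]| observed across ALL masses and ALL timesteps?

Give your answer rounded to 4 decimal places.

Answer: 4.0312

Derivation:
Step 0: x=[4.0000 14.0000 16.0000] v=[-1.0000 0.0000 0.0000]
Step 1: x=[4.5000 12.0000 17.0000] v=[2.0000 -8.0000 4.0000]
Step 2: x=[5.3750 9.3750 18.2500] v=[3.5000 -10.5000 5.0000]
Step 3: x=[6.0781 7.9688 18.7813] v=[2.8125 -5.6250 2.1250]
Step 4: x=[6.2578 8.7930 18.1094] v=[0.7188 3.2968 -2.6875]
Step 5: x=[5.9722 11.3125 16.6084] v=[-1.1425 10.0780 -6.0039]
Step 6: x=[5.6076 13.8209 15.2835] v=[-1.4585 10.0336 -5.2998]
Step 7: x=[5.5687 14.6416 15.0929] v=[-0.1557 3.2829 -0.7624]
Max displacement = 4.0312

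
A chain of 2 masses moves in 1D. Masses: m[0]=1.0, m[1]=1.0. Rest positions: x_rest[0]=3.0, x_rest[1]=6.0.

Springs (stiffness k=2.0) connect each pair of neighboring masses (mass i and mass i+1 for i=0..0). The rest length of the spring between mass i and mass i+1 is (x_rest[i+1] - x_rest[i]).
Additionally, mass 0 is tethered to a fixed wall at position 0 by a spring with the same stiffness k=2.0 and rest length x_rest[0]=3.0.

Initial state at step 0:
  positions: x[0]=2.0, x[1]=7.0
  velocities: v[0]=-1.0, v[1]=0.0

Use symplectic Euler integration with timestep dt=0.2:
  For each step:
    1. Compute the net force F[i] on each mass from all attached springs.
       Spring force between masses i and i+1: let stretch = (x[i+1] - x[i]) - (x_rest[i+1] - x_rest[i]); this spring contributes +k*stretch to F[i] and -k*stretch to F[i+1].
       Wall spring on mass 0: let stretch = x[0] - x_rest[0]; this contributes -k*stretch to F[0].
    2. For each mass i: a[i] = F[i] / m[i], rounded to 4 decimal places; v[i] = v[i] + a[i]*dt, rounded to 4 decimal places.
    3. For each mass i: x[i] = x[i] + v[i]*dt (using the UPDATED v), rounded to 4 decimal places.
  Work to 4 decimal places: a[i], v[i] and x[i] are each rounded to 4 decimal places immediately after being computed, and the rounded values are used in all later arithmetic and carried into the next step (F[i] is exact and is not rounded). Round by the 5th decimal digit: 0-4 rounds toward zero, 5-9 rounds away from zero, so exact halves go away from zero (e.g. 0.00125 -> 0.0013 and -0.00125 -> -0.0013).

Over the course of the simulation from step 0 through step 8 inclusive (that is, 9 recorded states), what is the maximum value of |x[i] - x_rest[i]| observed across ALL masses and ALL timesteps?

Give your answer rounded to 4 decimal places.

Step 0: x=[2.0000 7.0000] v=[-1.0000 0.0000]
Step 1: x=[2.0400 6.8400] v=[0.2000 -0.8000]
Step 2: x=[2.3008 6.5360] v=[1.3040 -1.5200]
Step 3: x=[2.7164 6.1332] v=[2.0778 -2.0141]
Step 4: x=[3.1880 5.6970] v=[2.3580 -2.1808]
Step 5: x=[3.6053 5.3001] v=[2.0864 -1.9844]
Step 6: x=[3.8697 5.0076] v=[1.3222 -1.4623]
Step 7: x=[3.9156 4.8641] v=[0.2295 -0.7175]
Step 8: x=[3.7241 4.8847] v=[-0.9573 0.1031]
Max displacement = 1.1359

Answer: 1.1359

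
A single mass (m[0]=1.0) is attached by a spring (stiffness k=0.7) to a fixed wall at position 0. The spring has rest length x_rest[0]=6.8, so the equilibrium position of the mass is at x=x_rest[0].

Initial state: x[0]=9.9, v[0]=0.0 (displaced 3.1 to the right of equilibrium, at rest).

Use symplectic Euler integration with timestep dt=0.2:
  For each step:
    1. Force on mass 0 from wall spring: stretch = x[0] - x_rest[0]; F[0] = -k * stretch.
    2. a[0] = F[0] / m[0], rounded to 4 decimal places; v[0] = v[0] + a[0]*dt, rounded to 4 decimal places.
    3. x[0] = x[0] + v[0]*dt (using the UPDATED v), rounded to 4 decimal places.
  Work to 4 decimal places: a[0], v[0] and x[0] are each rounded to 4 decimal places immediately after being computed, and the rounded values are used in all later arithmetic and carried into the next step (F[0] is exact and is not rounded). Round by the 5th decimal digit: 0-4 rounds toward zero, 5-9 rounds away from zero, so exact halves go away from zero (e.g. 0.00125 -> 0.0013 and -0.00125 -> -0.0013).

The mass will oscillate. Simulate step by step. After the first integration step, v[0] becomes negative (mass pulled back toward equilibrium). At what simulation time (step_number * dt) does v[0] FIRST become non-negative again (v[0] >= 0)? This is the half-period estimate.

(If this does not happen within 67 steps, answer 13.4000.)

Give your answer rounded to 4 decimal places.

Answer: 3.8000

Derivation:
Step 0: x=[9.9000] v=[0.0000]
Step 1: x=[9.8132] v=[-0.4340]
Step 2: x=[9.6420] v=[-0.8558]
Step 3: x=[9.3913] v=[-1.2537]
Step 4: x=[9.0680] v=[-1.6165]
Step 5: x=[8.6812] v=[-1.9340]
Step 6: x=[8.2417] v=[-2.1974]
Step 7: x=[7.7619] v=[-2.3992]
Step 8: x=[7.2551] v=[-2.5339]
Step 9: x=[6.7356] v=[-2.5976]
Step 10: x=[6.2179] v=[-2.5886]
Step 11: x=[5.7165] v=[-2.5071]
Step 12: x=[5.2454] v=[-2.3554]
Step 13: x=[4.8178] v=[-2.1378]
Step 14: x=[4.4457] v=[-1.8603]
Step 15: x=[4.1396] v=[-1.5307]
Step 16: x=[3.9080] v=[-1.1582]
Step 17: x=[3.7573] v=[-0.7533]
Step 18: x=[3.6918] v=[-0.3273]
Step 19: x=[3.7134] v=[0.1078]
First v>=0 after going negative at step 19, time=3.8000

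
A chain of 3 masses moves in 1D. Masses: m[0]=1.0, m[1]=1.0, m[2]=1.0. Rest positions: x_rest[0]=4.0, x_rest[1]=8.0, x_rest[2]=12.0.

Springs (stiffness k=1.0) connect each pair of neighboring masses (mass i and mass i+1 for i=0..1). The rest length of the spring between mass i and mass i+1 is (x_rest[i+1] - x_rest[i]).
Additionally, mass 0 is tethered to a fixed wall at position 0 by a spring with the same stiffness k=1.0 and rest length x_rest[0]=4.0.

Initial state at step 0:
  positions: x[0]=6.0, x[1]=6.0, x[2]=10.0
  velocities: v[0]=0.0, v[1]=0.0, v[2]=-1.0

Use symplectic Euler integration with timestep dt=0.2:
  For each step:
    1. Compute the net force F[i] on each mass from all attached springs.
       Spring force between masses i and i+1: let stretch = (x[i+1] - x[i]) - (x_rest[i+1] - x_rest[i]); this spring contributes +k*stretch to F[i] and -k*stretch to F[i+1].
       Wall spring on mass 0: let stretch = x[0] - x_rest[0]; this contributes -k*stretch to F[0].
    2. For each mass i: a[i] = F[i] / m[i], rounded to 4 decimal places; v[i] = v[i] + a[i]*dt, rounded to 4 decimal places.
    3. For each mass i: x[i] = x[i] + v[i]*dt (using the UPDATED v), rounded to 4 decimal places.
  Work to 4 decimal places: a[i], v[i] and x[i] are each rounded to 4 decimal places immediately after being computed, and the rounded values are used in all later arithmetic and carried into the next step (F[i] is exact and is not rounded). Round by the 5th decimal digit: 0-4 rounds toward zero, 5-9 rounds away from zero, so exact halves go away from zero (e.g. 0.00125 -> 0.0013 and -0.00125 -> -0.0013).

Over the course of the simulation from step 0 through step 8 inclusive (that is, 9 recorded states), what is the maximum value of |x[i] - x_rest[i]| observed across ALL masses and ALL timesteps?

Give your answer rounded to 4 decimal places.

Step 0: x=[6.0000 6.0000 10.0000] v=[0.0000 0.0000 -1.0000]
Step 1: x=[5.7600 6.1600 9.8000] v=[-1.2000 0.8000 -1.0000]
Step 2: x=[5.3056 6.4496 9.6144] v=[-2.2720 1.4480 -0.9280]
Step 3: x=[4.6847 6.8200 9.4622] v=[-3.1043 1.8522 -0.7610]
Step 4: x=[3.9619 7.2107 9.3643] v=[-3.6142 1.9536 -0.4894]
Step 5: x=[3.2105 7.5576 9.3403] v=[-3.7568 1.7346 -0.1201]
Step 6: x=[2.5046 7.8019 9.4050] v=[-3.5295 1.2217 0.3234]
Step 7: x=[1.9104 7.8985 9.5656] v=[-2.9710 0.4829 0.8028]
Step 8: x=[1.4793 7.8222 9.8195] v=[-2.1555 -0.3813 1.2694]
Max displacement = 2.6597

Answer: 2.6597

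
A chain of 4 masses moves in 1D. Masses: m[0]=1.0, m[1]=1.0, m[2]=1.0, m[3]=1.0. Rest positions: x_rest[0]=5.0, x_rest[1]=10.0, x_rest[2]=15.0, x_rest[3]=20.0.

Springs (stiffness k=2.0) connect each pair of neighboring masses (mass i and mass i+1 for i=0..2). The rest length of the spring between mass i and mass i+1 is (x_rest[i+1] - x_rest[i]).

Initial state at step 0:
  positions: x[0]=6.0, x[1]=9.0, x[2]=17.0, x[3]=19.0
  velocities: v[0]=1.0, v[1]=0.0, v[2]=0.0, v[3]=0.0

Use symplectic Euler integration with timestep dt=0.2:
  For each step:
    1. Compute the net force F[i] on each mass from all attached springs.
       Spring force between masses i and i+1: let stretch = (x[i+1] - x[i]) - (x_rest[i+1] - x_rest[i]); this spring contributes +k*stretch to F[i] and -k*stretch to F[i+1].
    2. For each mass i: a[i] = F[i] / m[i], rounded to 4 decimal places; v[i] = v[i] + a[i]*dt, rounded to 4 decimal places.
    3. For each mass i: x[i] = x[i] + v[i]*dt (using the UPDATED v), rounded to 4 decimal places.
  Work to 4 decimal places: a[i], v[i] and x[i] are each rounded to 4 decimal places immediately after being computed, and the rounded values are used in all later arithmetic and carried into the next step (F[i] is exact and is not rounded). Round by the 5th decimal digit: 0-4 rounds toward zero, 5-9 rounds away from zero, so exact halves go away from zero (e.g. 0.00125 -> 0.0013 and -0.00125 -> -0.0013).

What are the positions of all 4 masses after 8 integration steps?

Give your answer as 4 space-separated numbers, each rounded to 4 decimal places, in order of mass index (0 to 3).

Step 0: x=[6.0000 9.0000 17.0000 19.0000] v=[1.0000 0.0000 0.0000 0.0000]
Step 1: x=[6.0400 9.4000 16.5200 19.2400] v=[0.2000 2.0000 -2.4000 1.2000]
Step 2: x=[5.9488 10.1008 15.6880 19.6624] v=[-0.4560 3.5040 -4.1600 2.1120]
Step 3: x=[5.7898 10.9164 14.7270 20.1668] v=[-0.7952 4.0781 -4.8051 2.5222]
Step 4: x=[5.6409 11.6267 13.8963 20.6361] v=[-0.7446 3.5517 -4.1534 2.3463]
Step 5: x=[5.5708 12.0397 13.4232 20.9662] v=[-0.3503 2.0652 -2.3653 1.6504]
Step 6: x=[5.6183 12.0459 13.4429 21.0928] v=[0.2373 0.0310 0.0985 0.6332]
Step 7: x=[5.7800 11.6497 13.9628 21.0074] v=[0.8083 -1.9812 2.5997 -0.4268]
Step 8: x=[6.0112 10.9689 14.8613 20.7585] v=[1.1562 -3.4038 4.4923 -1.2446]

Answer: 6.0112 10.9689 14.8613 20.7585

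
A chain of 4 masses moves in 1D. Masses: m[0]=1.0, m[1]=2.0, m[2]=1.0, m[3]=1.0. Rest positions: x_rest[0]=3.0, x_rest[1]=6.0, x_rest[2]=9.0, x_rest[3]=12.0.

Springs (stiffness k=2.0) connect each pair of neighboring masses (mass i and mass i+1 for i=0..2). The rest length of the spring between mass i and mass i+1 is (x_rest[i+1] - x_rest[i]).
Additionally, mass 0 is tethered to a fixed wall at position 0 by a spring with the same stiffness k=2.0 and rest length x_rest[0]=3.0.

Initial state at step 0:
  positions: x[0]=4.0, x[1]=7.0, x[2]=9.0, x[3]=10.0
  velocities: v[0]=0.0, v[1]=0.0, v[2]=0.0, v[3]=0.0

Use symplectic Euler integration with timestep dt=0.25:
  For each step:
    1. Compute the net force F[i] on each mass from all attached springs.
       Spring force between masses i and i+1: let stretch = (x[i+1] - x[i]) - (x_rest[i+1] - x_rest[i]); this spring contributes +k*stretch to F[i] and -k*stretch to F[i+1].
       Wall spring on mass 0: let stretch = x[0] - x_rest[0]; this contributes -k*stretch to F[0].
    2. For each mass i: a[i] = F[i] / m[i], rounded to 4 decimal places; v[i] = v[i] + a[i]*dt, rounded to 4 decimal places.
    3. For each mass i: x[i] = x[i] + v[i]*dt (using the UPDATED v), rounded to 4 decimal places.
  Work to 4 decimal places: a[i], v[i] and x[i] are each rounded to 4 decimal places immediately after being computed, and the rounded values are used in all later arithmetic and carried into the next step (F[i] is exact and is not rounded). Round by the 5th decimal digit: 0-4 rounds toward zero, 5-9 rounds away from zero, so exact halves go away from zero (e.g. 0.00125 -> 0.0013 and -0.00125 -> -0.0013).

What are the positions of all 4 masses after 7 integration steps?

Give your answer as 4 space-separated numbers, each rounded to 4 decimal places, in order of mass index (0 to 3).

Step 0: x=[4.0000 7.0000 9.0000 10.0000] v=[0.0000 0.0000 0.0000 0.0000]
Step 1: x=[3.8750 6.9375 8.8750 10.2500] v=[-0.5000 -0.2500 -0.5000 1.0000]
Step 2: x=[3.6484 6.8047 8.6797 10.7031] v=[-0.9063 -0.5313 -0.7813 1.8125]
Step 3: x=[3.3603 6.5918 8.5029 11.2783] v=[-1.1524 -0.8516 -0.7071 2.3008]
Step 4: x=[3.0561 6.2964 8.4342 11.8816] v=[-1.2168 -1.1817 -0.2750 2.4131]
Step 5: x=[2.7749 5.9321 8.5292 12.4290] v=[-1.1247 -1.4573 0.3798 2.1894]
Step 6: x=[2.5415 5.5328 8.7870 12.8639] v=[-0.9336 -1.5973 1.0312 1.7395]
Step 7: x=[2.3643 5.1499 9.1477 13.1642] v=[-0.7087 -1.5316 1.4426 1.2011]

Answer: 2.3643 5.1499 9.1477 13.1642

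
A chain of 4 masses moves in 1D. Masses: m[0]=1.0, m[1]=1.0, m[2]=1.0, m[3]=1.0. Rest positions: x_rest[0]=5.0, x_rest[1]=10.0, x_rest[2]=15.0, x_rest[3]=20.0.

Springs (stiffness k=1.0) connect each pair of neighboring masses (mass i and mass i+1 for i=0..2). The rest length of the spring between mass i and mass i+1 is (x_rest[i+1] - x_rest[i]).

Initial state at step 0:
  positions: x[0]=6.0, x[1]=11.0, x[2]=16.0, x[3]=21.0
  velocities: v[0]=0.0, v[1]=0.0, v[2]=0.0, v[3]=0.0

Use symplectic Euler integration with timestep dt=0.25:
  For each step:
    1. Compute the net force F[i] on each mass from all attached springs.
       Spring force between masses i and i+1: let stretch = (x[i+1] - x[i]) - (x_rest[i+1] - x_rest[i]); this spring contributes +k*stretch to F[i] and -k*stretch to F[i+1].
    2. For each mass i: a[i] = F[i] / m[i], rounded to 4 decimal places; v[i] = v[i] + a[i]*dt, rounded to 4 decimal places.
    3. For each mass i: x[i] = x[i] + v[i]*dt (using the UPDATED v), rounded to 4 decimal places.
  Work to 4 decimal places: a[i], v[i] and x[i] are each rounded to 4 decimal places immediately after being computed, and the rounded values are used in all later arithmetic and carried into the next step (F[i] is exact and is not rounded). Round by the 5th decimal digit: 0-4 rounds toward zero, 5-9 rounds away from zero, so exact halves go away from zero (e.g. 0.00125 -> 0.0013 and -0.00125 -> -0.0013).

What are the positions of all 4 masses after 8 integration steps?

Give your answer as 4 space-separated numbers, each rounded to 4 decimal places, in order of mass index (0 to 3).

Step 0: x=[6.0000 11.0000 16.0000 21.0000] v=[0.0000 0.0000 0.0000 0.0000]
Step 1: x=[6.0000 11.0000 16.0000 21.0000] v=[0.0000 0.0000 0.0000 0.0000]
Step 2: x=[6.0000 11.0000 16.0000 21.0000] v=[0.0000 0.0000 0.0000 0.0000]
Step 3: x=[6.0000 11.0000 16.0000 21.0000] v=[0.0000 0.0000 0.0000 0.0000]
Step 4: x=[6.0000 11.0000 16.0000 21.0000] v=[0.0000 0.0000 0.0000 0.0000]
Step 5: x=[6.0000 11.0000 16.0000 21.0000] v=[0.0000 0.0000 0.0000 0.0000]
Step 6: x=[6.0000 11.0000 16.0000 21.0000] v=[0.0000 0.0000 0.0000 0.0000]
Step 7: x=[6.0000 11.0000 16.0000 21.0000] v=[0.0000 0.0000 0.0000 0.0000]
Step 8: x=[6.0000 11.0000 16.0000 21.0000] v=[0.0000 0.0000 0.0000 0.0000]

Answer: 6.0000 11.0000 16.0000 21.0000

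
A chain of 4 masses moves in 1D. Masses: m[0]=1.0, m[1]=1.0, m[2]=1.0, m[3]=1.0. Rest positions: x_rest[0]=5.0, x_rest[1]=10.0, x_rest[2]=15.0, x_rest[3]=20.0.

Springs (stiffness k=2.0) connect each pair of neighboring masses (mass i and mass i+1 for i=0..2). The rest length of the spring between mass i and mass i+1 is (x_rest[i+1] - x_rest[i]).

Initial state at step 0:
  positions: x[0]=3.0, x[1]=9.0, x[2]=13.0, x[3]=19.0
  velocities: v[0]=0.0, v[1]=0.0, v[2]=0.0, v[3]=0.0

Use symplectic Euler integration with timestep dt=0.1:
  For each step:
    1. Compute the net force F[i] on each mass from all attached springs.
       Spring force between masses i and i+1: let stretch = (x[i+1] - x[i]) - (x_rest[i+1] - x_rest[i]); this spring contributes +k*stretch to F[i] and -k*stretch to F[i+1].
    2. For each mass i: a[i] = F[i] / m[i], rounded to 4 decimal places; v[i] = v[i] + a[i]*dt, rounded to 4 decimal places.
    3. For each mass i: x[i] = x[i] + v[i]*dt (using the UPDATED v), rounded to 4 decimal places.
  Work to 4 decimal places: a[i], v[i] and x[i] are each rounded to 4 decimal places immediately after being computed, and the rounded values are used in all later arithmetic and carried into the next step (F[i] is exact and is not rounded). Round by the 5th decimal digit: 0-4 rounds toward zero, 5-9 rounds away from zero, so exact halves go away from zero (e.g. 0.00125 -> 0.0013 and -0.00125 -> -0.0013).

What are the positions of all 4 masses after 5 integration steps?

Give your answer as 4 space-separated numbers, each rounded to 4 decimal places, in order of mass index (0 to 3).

Answer: 3.2602 8.4928 13.5072 18.7398

Derivation:
Step 0: x=[3.0000 9.0000 13.0000 19.0000] v=[0.0000 0.0000 0.0000 0.0000]
Step 1: x=[3.0200 8.9600 13.0400 18.9800] v=[0.2000 -0.4000 0.4000 -0.2000]
Step 2: x=[3.0588 8.8828 13.1172 18.9412] v=[0.3880 -0.7720 0.7720 -0.3880]
Step 3: x=[3.1141 8.7738 13.2262 18.8859] v=[0.5528 -1.0899 1.0899 -0.5528]
Step 4: x=[3.1826 8.6407 13.3593 18.8174] v=[0.6847 -1.3314 1.3314 -0.6847]
Step 5: x=[3.2602 8.4928 13.5072 18.7398] v=[0.7763 -1.4793 1.4793 -0.7763]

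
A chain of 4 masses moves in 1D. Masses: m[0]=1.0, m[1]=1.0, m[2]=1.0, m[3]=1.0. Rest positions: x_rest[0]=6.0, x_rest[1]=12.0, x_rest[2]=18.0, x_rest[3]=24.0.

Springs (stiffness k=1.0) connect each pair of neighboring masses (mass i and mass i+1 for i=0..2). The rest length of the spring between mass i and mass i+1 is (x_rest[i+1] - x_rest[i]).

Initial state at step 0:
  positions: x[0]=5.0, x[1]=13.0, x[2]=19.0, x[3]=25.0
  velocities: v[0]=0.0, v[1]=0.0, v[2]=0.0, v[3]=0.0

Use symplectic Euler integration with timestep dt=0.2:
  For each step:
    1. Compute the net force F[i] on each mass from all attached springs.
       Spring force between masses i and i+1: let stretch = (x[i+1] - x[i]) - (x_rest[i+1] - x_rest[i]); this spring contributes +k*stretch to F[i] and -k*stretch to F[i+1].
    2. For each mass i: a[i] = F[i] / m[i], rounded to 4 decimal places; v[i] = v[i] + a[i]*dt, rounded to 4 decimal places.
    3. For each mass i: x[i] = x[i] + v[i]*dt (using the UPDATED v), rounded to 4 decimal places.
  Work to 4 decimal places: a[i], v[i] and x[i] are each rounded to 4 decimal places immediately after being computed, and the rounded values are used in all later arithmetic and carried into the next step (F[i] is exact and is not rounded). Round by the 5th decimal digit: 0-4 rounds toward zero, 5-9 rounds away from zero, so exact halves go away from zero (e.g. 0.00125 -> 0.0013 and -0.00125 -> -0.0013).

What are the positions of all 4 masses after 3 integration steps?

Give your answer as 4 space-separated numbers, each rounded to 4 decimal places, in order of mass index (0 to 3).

Step 0: x=[5.0000 13.0000 19.0000 25.0000] v=[0.0000 0.0000 0.0000 0.0000]
Step 1: x=[5.0800 12.9200 19.0000 25.0000] v=[0.4000 -0.4000 0.0000 0.0000]
Step 2: x=[5.2336 12.7696 18.9968 25.0000] v=[0.7680 -0.7520 -0.0160 0.0000]
Step 3: x=[5.4486 12.5668 18.9846 24.9999] v=[1.0752 -1.0138 -0.0608 -0.0006]

Answer: 5.4486 12.5668 18.9846 24.9999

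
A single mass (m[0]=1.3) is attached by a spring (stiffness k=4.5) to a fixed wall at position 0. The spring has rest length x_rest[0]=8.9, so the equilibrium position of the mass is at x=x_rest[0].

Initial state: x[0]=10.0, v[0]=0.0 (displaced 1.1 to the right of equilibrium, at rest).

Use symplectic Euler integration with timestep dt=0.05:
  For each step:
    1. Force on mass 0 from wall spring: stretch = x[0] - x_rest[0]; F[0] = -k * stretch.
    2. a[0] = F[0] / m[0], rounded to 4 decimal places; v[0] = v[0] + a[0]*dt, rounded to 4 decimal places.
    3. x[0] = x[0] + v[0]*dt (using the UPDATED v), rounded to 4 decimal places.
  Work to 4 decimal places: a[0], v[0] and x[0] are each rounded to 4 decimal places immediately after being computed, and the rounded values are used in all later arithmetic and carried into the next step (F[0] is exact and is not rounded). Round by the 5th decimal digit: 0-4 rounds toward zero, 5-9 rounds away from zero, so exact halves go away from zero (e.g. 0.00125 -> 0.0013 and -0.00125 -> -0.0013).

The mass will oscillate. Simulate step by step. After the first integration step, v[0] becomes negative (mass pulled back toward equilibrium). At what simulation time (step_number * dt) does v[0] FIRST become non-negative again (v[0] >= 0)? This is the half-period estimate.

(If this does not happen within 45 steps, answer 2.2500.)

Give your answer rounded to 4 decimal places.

Answer: 1.7000

Derivation:
Step 0: x=[10.0000] v=[0.0000]
Step 1: x=[9.9905] v=[-0.1904]
Step 2: x=[9.9715] v=[-0.3791]
Step 3: x=[9.9433] v=[-0.5646]
Step 4: x=[9.9060] v=[-0.7452]
Step 5: x=[9.8600] v=[-0.9193]
Step 6: x=[9.8057] v=[-1.0855]
Step 7: x=[9.7436] v=[-1.2423]
Step 8: x=[9.6742] v=[-1.3883]
Step 9: x=[9.5981] v=[-1.5223]
Step 10: x=[9.5159] v=[-1.6431]
Step 11: x=[9.4284] v=[-1.7497]
Step 12: x=[9.3363] v=[-1.8412]
Step 13: x=[9.2405] v=[-1.9167]
Step 14: x=[9.1417] v=[-1.9756]
Step 15: x=[9.0408] v=[-2.0174]
Step 16: x=[8.9387] v=[-2.0418]
Step 17: x=[8.8363] v=[-2.0485]
Step 18: x=[8.7344] v=[-2.0375]
Step 19: x=[8.6340] v=[-2.0088]
Step 20: x=[8.5359] v=[-1.9628]
Step 21: x=[8.4409] v=[-1.8998]
Step 22: x=[8.3499] v=[-1.8203]
Step 23: x=[8.2636] v=[-1.7251]
Step 24: x=[8.1829] v=[-1.6150]
Step 25: x=[8.1084] v=[-1.4909]
Step 26: x=[8.0407] v=[-1.3539]
Step 27: x=[7.9804] v=[-1.2052]
Step 28: x=[7.9281] v=[-1.0460]
Step 29: x=[7.8842] v=[-0.8778]
Step 30: x=[7.8491] v=[-0.7020]
Step 31: x=[7.8231] v=[-0.5201]
Step 32: x=[7.8064] v=[-0.3337]
Step 33: x=[7.7992] v=[-0.1444]
Step 34: x=[7.8015] v=[0.0461]
First v>=0 after going negative at step 34, time=1.7000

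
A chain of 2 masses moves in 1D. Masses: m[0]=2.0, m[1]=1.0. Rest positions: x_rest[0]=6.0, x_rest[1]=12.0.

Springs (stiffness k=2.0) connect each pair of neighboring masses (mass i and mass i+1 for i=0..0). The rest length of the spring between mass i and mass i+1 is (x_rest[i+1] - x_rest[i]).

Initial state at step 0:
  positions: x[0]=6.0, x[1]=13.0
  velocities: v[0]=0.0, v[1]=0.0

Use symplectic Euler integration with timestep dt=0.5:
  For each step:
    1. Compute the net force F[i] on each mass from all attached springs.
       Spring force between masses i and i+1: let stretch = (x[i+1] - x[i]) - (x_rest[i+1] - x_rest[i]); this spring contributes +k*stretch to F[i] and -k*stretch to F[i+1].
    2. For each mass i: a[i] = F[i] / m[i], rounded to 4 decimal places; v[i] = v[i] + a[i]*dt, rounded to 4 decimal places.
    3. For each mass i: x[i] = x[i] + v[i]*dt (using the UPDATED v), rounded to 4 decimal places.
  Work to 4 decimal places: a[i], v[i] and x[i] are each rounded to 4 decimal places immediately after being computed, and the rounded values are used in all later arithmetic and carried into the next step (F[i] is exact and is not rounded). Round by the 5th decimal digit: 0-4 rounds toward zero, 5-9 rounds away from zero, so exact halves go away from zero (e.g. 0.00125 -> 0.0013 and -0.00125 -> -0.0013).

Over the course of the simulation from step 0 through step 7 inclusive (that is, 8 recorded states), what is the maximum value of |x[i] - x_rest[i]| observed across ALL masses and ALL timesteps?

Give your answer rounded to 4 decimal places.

Step 0: x=[6.0000 13.0000] v=[0.0000 0.0000]
Step 1: x=[6.2500 12.5000] v=[0.5000 -1.0000]
Step 2: x=[6.5625 11.8750] v=[0.6250 -1.2500]
Step 3: x=[6.7032 11.5938] v=[0.2813 -0.5625]
Step 4: x=[6.5665 11.8673] v=[-0.2734 0.5469]
Step 5: x=[6.2550 12.4904] v=[-0.6230 1.2461]
Step 6: x=[6.0024 12.9958] v=[-0.5053 1.0107]
Step 7: x=[5.9981 13.0045] v=[-0.0086 0.0173]
Max displacement = 1.0045

Answer: 1.0045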